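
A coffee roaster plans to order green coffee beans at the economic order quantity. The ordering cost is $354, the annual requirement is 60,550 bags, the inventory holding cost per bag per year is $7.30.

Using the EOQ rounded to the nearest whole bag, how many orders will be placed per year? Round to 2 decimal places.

24.99 orders per year

Q* = √(2·D·S / H) = √(2·60,550·354 / 7.3) = √5,872,520.5 ≈ 2,423.33 → Q = 2,423
Orders per year = D/Q = 60,550 / 2,423 = 24.990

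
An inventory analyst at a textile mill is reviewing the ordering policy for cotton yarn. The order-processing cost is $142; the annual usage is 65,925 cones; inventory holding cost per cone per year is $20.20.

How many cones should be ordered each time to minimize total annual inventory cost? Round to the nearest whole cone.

EOQ = √(2DS/H) = √(2 × 65,925 × 142 / 20.2)
    = √(926,866.34) ≈ 962.74

963 cones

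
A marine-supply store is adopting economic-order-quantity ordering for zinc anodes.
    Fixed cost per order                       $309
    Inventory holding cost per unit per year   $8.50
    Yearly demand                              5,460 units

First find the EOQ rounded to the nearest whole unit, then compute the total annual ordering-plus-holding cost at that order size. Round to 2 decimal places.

Optimal lot size Q* = (2 × 5,460 × $309 / $8.5)^½ ≈ 630.06 → Q = 630 units
Orders/yr = 5,460/630 = 8.667; ordering cost = 8.667 × $309 = $2,678.00
Average inventory = 630/2 = 315; holding cost = 315 × $8.5 = $2,677.50
Total = $2,678.00 + $2,677.50 = $5,355.50

$5,355.50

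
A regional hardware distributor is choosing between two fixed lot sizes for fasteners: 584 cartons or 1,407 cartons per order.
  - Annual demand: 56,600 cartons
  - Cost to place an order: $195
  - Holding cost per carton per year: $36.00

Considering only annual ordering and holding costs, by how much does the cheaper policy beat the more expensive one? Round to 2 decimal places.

$3,759.38

For each Q, cost = (D/Q)·S + (Q/2)·H.
TC(584) = (56,600/584)×195 + (584/2)×36 = $29,410.97
TC(1,407) = (56,600/1,407)×195 + (1,407/2)×36 = $33,170.35
|ΔTC| = |$29,410.97 − $33,170.35| = $3,759.38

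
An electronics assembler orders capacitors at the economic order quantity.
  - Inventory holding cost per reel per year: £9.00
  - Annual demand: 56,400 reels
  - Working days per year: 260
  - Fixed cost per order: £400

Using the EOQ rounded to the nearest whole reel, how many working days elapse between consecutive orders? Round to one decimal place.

10.3 days

EOQ = √(2DS/H) = √(2 × 56,400 × 400 / 9)
    = √(5,013,333.33) ≈ 2,239.05 → Q = 2,239 reels
Cycle time = (working days × Q)/D = (260 × 2,239) / 56,400 = 10.322 days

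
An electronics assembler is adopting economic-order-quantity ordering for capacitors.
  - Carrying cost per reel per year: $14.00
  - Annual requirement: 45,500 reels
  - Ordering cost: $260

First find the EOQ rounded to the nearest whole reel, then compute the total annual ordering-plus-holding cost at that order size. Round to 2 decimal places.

2DS/H = 2·45,500·260/14 = 1,690,000.00
EOQ = √1,690,000.00 ≈ 1,300.00 → Q = 1,300 reels
Orders/yr = 45,500/1,300 = 35.000; ordering cost = 35.000 × $260 = $9,100.00
Average inventory = 1,300/2 = 650; holding cost = 650 × $14 = $9,100.00
Total = $9,100.00 + $9,100.00 = $18,200.00

$18,200.00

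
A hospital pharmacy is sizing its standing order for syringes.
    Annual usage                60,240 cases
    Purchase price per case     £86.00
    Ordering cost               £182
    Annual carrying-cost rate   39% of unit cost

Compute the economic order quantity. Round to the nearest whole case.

Carrying cost H = £86 × 39% = £33.5400/case/yr
Q* = √(2·D·S / H) = √(2·60,240·182 / 33.54) = √653,767.4 ≈ 808.56

809 cases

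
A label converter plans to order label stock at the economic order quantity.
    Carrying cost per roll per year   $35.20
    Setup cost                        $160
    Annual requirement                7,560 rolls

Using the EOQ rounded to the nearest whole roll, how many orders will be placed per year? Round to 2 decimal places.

Q* = √(2·D·S / H) = √(2·7,560·160 / 35.2) = √68,727.3 ≈ 262.16 → Q = 262
Orders per year = D/Q = 7,560 / 262 = 28.855

28.85 orders per year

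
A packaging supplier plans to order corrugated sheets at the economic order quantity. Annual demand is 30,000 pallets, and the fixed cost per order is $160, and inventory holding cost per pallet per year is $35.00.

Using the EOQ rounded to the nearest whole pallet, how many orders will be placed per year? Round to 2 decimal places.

57.25 orders per year

EOQ = √(2DS/H) = √(2 × 30,000 × 160 / 35)
    = √(274,285.71) ≈ 523.72 → Q = 524
N = D/Q = 30,000/524 ≈ 57.252 orders/yr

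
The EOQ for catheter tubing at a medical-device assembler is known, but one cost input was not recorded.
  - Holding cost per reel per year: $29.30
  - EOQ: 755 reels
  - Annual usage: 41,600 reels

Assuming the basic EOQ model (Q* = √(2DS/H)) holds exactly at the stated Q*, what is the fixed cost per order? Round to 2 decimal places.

From Q* = √(2DS/H) ⇒ Q*² = 2DS/H.
S = Q²H / (2D) = 755² × 29.3 / (2 × 41,600) = 200.7420

$200.74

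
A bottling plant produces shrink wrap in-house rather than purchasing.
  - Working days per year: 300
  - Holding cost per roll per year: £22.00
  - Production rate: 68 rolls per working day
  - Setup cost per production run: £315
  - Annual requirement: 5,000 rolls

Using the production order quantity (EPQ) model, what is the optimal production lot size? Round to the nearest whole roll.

436 rolls

Daily demand d = 5,000/300 = 16.667; p = 68; 1 − d/p = 0.75490
EPQ = √(2DS / (H(1 − d/p)))
    = √(2 × 5,000 × 315 / (22 × 0.75490)) ≈ 435.51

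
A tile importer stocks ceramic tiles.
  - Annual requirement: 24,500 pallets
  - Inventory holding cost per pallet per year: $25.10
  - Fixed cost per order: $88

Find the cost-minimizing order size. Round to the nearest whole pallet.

414 pallets

Q* = √(2·D·S / H) = √(2·24,500·88 / 25.1) = √171,792.8 ≈ 414.48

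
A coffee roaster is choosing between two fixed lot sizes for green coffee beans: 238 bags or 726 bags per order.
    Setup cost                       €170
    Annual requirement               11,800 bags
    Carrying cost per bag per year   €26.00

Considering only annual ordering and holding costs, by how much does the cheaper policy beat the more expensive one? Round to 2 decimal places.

TC(Q) = (D/Q)S + (Q/2)H
TC(238) = (11,800/238)×170 + (238/2)×26 = €11,522.57
TC(726) = (11,800/726)×170 + (726/2)×26 = €12,201.09
Cheaper: Q = 238.  Difference = €678.51

€678.51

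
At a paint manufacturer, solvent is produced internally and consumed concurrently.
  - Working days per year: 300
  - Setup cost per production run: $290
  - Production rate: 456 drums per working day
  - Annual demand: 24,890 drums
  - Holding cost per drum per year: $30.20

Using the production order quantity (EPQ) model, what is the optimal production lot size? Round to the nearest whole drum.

764 drums

d = 24,890/300 = 82.9667 drums/day;  effective holding cost H(1 − d/p) = 30.2·(1 − 82.9667/456) = 24.70528
Q* = √(2DS / H_eff) = √(2·24,890·290 / 24.70528) ≈ 764.42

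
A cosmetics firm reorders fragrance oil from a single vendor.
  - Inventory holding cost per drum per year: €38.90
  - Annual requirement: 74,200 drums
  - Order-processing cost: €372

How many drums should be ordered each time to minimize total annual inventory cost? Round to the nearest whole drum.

1,191 drums

Q* = √(2·D·S / H) = √(2·74,200·372 / 38.9) = √1,419,146.5 ≈ 1,191.28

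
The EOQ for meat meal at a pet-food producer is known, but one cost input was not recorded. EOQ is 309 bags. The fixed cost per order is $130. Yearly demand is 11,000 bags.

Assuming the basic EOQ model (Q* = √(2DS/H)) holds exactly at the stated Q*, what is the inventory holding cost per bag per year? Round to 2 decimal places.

$29.95

EOQ relation: Q² = 2DS/H, so rearrange for the unknown.
H = 2DS / Q² = 2 × 11,000 × 130 / 309² = 29.9536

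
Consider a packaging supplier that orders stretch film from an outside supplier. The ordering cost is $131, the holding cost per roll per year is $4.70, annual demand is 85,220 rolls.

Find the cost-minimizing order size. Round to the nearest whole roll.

2,180 rolls

Optimal lot size Q* = (2 × 85,220 × $131 / $4.7)^½ ≈ 2,179.58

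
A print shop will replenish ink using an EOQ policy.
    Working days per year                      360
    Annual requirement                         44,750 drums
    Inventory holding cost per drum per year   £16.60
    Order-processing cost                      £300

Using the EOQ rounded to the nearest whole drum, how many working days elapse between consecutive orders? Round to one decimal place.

10.2 days

EOQ = √(2DS/H) = √(2 × 44,750 × 300 / 16.6)
    = √(1,617,469.88) ≈ 1,271.80 → Q = 1,272 drums
Cycle time = (working days × Q)/D = (360 × 1,272) / 44,750 = 10.233 days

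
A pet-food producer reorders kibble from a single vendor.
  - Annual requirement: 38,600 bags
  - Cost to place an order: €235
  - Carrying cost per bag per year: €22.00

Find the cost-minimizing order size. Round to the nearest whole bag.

908 bags

2DS/H = 2·38,600·235/22 = 824,636.36
EOQ = √824,636.36 ≈ 908.09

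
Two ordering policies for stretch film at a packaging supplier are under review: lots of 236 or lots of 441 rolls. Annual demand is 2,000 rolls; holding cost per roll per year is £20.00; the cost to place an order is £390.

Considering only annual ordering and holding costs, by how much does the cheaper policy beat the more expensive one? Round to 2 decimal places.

£513.62

For each Q, cost = (D/Q)·S + (Q/2)·H.
TC(236) = (2,000/236)×390 + (236/2)×20 = £5,665.08
TC(441) = (2,000/441)×390 + (441/2)×20 = £6,178.71
|ΔTC| = |£5,665.08 − £6,178.71| = £513.62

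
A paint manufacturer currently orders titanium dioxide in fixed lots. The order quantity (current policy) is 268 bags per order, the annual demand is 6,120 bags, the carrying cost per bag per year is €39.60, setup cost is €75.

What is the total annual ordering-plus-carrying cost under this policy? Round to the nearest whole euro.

€7,019

Annual ordering cost = (D/Q)·S = (6,120/268) × 75 = €1,712.69
Annual holding cost  = (Q/2)·H = (268/2) × 39.6 = €5,306.40
Total = €1,712.69 + €5,306.40 = €7,019.09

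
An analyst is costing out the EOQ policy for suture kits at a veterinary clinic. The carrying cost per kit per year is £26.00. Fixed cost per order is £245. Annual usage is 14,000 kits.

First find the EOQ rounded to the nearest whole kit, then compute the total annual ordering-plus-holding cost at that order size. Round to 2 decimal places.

Q* = √(2·D·S / H) = √(2·14,000·245 / 26) = √263,846.2 ≈ 513.66 → Q = 514 kits
Ordering: D/Q × S = 14,000/514 × £245 = £6,673.15
Holding:  Q/2 × H = 514/2 × £26 = £6,682.00
Total = £6,673.15 + £6,682.00 = £13,355.15

£13,355.15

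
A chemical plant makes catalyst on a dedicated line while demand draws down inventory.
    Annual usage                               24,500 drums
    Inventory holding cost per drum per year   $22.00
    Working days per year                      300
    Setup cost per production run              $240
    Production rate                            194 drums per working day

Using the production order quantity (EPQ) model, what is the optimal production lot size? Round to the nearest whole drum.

961 drums

d = 24,500/300 = 81.6667 drums/day;  effective holding cost H(1 − d/p) = 22·(1 − 81.6667/194) = 12.73883
Q* = √(2DS / H_eff) = √(2·24,500·240 / 12.73883) ≈ 960.81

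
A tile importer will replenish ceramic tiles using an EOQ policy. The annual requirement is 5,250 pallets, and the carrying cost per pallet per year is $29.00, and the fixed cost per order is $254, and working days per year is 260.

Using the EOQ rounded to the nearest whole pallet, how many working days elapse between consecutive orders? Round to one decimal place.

15.0 days

Q* = √(2·D·S / H) = √(2·5,250·254 / 29) = √91,965.5 ≈ 303.26 → Q = 303 pallets
Days between orders = 260 / (D/Q) = 260 / 17.327 ≈ 15.006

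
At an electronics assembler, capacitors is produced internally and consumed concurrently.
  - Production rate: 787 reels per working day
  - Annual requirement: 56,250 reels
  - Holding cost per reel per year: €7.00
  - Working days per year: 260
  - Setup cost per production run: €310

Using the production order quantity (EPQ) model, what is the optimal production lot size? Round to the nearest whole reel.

2,621 reels

Daily demand d = 56,250/260 = 216.346; p = 787; 1 − d/p = 0.72510
EPQ = √(2DS / (H(1 − d/p)))
    = √(2 × 56,250 × 310 / (7 × 0.72510)) ≈ 2,621.25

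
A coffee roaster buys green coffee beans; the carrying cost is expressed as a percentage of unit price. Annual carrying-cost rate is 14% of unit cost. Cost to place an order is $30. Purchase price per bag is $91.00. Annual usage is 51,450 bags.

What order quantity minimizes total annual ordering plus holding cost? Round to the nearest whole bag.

492 bags

H = i·C = 0.14 × $91 = $12.7400 per bag-year
Optimal lot size Q* = (2 × 51,450 × $30 / $12.74)^½ ≈ 492.25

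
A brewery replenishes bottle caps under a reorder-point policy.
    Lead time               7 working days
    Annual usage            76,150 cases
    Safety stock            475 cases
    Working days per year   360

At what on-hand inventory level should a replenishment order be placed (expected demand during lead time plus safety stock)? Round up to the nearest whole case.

1,956 cases

Daily demand d = 76,150 / 360 = 211.528 cases/day
Demand during lead time = 211.528 × 7 = 1,480.69
Reorder point = 1,480.69 + 475 = 1,955.69 → round up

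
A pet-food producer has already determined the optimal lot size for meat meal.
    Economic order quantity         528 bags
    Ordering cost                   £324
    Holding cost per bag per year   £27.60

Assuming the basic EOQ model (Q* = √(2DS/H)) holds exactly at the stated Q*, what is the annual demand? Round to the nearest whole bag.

11,874 bags per year

Since Q* = (2DS/H)^½, squaring gives Q*²·H = 2DS.
D = Q²H / (2S) = 528² × 27.6 / (2 × 324) = 11,874.13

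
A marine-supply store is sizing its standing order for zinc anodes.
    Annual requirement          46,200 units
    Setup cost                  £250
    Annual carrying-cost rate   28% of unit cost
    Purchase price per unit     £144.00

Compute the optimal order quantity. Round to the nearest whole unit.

Holding cost per unit per year: H = 28% × £144 = £40.3200
2DS/H = 2·46,200·250/40.32 = 572,916.67
EOQ = √572,916.67 ≈ 756.91

757 units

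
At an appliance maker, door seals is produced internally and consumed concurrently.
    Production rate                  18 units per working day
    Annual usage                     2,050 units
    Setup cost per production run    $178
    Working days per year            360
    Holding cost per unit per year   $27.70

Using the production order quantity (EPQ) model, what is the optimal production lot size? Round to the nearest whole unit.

196 units

d = 2,050/360 = 5.6944 units/day;  effective holding cost H(1 − d/p) = 27.7·(1 − 5.6944/18) = 18.93688
Q* = √(2DS / H_eff) = √(2·2,050·178 / 18.93688) ≈ 196.31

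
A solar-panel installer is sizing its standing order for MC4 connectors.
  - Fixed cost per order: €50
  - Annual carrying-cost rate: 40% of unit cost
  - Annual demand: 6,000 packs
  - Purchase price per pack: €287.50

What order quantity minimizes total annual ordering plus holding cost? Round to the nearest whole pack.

H = i·C = 0.4 × €287.5 = €115.0000 per pack-year
EOQ = √(2DS/H) = √(2 × 6,000 × 50 / 115)
    = √(5,217.39) ≈ 72.23

72 packs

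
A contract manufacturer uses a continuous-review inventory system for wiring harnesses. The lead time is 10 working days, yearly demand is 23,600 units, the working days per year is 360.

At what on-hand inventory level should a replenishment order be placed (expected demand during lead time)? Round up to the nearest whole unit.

656 units

Daily demand d = 23,600 / 360 = 65.556 units/day
Demand during lead time = 65.556 × 10 = 655.56
Reorder point = 655.56 → round up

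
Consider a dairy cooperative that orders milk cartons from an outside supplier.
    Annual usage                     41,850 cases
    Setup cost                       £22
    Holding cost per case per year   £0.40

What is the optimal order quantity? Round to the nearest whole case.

2,146 cases

2DS/H = 2·41,850·22/0.4 = 4,603,500.00
EOQ = √4,603,500.00 ≈ 2,145.58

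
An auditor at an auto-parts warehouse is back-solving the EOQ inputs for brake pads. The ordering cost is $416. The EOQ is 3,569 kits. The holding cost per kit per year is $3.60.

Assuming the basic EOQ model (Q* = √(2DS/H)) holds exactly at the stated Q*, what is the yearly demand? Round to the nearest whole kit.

55,115 kits per year

From Q* = √(2DS/H) ⇒ Q*² = 2DS/H.
D = Q²H / (2S) = 3,569² × 3.6 / (2 × 416) = 55,115.31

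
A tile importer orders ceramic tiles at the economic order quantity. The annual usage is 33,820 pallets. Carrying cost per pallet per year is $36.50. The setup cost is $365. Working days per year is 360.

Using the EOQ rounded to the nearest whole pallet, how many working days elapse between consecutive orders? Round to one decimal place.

8.7 days

Q* = √(2·D·S / H) = √(2·33,820·365 / 36.5) = √676,400.0 ≈ 822.44 → Q = 822 pallets
Cycle time = (working days × Q)/D = (360 × 822) / 33,820 = 8.750 days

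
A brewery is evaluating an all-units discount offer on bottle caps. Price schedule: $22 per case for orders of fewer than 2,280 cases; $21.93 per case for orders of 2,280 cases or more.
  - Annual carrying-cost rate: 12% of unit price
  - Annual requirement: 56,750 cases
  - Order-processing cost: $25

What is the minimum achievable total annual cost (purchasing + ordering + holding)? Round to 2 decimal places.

$1,248,149.78

H₁ = 12%×$22 = $2.6400;  H₂ = 12%×$21.93 = $2.6316
EOQ₁ = √(2×56,750×25/2.6400) = 1,036.73  (< 2,280, feasible at tier 1)
EOQ₂ = √(2×56,750×25/2.6316) = 1,038.38  (< 2,280 → use Q = 2,280 at tier-2 price)
TC(tier 1 (EOQ₁), Q≈1,036.7) = $1,251,236.97
TC(tier 2, Q≈2,280.0) = $1,248,149.78
Minimum at tier 2: $1,248,149.78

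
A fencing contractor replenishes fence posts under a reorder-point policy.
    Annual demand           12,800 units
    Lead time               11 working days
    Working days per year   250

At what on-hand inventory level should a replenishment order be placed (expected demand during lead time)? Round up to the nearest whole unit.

Daily demand d = 12,800 / 250 = 51.200 units/day
Demand during lead time = 51.200 × 11 = 563.20
Reorder point = 563.20 → round up

564 units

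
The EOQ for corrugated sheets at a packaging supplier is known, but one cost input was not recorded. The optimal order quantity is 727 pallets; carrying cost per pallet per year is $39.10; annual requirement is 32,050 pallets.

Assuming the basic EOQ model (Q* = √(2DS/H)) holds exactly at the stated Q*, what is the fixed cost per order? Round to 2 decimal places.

$322.39

From Q* = √(2DS/H) ⇒ Q*² = 2DS/H.
S = Q²H / (2D) = 727² × 39.1 / (2 × 32,050) = 322.3944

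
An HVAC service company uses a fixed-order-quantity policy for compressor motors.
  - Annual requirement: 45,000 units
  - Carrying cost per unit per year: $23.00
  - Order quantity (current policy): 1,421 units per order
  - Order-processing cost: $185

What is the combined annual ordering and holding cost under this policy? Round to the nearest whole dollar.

$22,200

Annual ordering cost = (D/Q)·S = (45,000/1,421) × 185 = $5,858.55
Annual holding cost  = (Q/2)·H = (1,421/2) × 23 = $16,341.50
Total = $5,858.55 + $16,341.50 = $22,200.05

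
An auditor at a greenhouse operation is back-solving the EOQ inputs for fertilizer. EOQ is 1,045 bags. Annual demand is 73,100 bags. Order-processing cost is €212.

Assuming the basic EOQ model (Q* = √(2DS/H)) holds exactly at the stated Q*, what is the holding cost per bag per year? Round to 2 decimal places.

€28.38

From Q* = √(2DS/H) ⇒ Q*² = 2DS/H.
H = 2DS / Q² = 2 × 73,100 × 212 / 1,045² = 28.3825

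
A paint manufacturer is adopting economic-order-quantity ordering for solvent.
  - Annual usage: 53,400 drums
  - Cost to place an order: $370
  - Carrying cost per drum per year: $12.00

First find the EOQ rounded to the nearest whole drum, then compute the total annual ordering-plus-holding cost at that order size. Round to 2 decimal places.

$21,775.95

2DS/H = 2·53,400·370/12 = 3,293,000.00
EOQ = √3,293,000.00 ≈ 1,814.66 → Q = 1,815 drums
Ordering: D/Q × S = 53,400/1,815 × $370 = $10,885.95
Holding:  Q/2 × H = 1,815/2 × $12 = $10,890.00
Total = $10,885.95 + $10,890.00 = $21,775.95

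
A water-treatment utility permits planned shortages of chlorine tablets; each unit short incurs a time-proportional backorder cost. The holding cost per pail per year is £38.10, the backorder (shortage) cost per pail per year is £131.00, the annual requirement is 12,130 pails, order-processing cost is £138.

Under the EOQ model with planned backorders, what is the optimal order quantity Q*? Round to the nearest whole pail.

Basic EOQ = √(2·12,130·138/38.1) = 296.430
Backorder adjustment √((H+b)/b) = √((38.1+131)/131) = 1.1362
Q* = 296.430 × 1.1362 ≈ 336.79

337 pails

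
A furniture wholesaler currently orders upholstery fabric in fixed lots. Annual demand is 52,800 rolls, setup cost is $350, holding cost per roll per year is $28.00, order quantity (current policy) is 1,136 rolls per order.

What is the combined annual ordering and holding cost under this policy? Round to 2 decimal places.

$32,171.61

Annual ordering cost = (D/Q)·S = (52,800/1,136) × 350 = $16,267.61
Annual holding cost  = (Q/2)·H = (1,136/2) × 28 = $15,904.00
Total = $16,267.61 + $15,904.00 = $32,171.61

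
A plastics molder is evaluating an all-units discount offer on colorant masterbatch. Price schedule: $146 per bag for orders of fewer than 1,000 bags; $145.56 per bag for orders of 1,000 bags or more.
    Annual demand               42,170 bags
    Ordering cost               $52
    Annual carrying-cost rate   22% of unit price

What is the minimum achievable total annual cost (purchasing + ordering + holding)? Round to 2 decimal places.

$6,156,469.64

H₁ = 22%×$146 = $32.1200;  H₂ = 22%×$145.56 = $32.0232
EOQ₁ = √(2×42,170×52/32.1200) = 369.51  (< 1,000, feasible at tier 1)
EOQ₂ = √(2×42,170×52/32.0232) = 370.07  (< 1,000 → use Q = 1,000 at tier-2 price)
TC(tier 1 (EOQ₁), Q≈369.5) = $6,168,688.78
TC(tier 2, Q≈1,000.0) = $6,156,469.64
Minimum at tier 2: $6,156,469.64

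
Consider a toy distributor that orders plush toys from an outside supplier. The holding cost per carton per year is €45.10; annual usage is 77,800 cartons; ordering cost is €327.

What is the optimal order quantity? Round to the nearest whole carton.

1,062 cartons

2DS/H = 2·77,800·327/45.1 = 1,128,186.25
EOQ = √1,128,186.25 ≈ 1,062.16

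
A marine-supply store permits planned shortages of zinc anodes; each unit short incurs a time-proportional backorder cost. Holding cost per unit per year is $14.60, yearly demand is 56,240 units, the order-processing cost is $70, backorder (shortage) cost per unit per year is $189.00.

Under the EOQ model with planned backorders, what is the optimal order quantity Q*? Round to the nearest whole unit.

Q* = √(2DS/H) · √((H + b)/b)
   = √(2 × 56,240 × 70 / 14.6) · √((14.6 + 189) / 189)
   = 734.362 × 1.0379 ≈ 762.20

762 units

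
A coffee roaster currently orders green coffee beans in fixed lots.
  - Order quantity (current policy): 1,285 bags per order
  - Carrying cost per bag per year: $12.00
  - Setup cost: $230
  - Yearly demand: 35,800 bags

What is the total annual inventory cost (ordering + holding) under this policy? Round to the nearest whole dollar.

$14,118

Ordering: D/Q × S = 35,800/1,285 × $230 = $6,407.78
Holding:  Q/2 × H = 1,285/2 × $12 = $7,710.00
Total = $6,407.78 + $7,710.00 = $14,117.78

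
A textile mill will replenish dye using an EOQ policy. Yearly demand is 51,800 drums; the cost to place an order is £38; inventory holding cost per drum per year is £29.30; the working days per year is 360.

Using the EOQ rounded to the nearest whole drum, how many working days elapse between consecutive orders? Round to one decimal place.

Q* = √(2·D·S / H) = √(2·51,800·38 / 29.3) = √134,361.8 ≈ 366.55 → Q = 367 drums
Days between orders = 360 / (D/Q) = 360 / 141.144 ≈ 2.551

2.6 days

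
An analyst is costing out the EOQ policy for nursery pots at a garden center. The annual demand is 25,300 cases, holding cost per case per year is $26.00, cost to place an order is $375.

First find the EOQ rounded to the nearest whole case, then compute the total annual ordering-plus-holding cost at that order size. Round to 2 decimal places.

$22,211.48

2DS/H = 2·25,300·375/26 = 729,807.69
EOQ = √729,807.69 ≈ 854.29 → Q = 854 cases
Annual ordering cost = (D/Q)·S = (25,300/854) × 375 = $11,109.48
Annual holding cost  = (Q/2)·H = (854/2) × 26 = $11,102.00
Total = $11,109.48 + $11,102.00 = $22,211.48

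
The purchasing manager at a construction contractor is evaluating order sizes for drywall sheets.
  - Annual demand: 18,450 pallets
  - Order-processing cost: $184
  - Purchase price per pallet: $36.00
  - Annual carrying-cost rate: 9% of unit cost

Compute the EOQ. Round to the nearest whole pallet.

Holding cost per pallet per year: H = 9% × $36 = $3.2400
Optimal lot size Q* = (2 × 18,450 × $184 / $3.24)^½ ≈ 1,447.60

1,448 pallets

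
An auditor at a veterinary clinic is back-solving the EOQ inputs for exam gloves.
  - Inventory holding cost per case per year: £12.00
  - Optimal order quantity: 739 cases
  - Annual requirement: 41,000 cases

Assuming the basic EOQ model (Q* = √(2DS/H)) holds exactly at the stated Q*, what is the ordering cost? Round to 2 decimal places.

£79.92

Since Q* = (2DS/H)^½, squaring gives Q*²·H = 2DS.
S = Q²H / (2D) = 739² × 12 / (2 × 41,000) = 79.9201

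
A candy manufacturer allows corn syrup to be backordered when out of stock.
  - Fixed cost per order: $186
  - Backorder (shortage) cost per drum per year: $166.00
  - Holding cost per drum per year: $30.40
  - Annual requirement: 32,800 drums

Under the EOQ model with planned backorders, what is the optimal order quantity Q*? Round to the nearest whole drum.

Basic EOQ = √(2·32,800·186/30.4) = 633.536
Backorder adjustment √((H+b)/b) = √((30.4+166)/166) = 1.0877
Q* = 633.536 × 1.0877 ≈ 689.11

689 drums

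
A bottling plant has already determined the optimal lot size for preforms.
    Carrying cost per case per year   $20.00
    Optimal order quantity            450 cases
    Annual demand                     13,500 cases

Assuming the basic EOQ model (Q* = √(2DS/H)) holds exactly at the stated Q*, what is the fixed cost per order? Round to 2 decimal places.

$150.00

EOQ relation: Q² = 2DS/H, so rearrange for the unknown.
S = Q²H / (2D) = 450² × 20 / (2 × 13,500) = 150.0000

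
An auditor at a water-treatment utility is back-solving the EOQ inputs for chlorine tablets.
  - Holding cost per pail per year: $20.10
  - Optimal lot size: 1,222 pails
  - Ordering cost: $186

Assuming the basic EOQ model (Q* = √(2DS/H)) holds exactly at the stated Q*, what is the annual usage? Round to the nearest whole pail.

80,686 pails per year

From Q* = √(2DS/H) ⇒ Q*² = 2DS/H.
D = Q²H / (2S) = 1,222² × 20.1 / (2 × 186) = 80,685.51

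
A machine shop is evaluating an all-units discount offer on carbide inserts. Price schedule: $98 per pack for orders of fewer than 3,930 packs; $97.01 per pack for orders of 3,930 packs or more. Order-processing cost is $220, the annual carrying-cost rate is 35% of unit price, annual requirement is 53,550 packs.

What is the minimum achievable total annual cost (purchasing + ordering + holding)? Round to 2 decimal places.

$5,264,601.84

H₁ = 35%×$98 = $34.3000;  H₂ = 35%×$97.01 = $33.9535
EOQ₁ = √(2×53,550×220/34.3000) = 828.82  (< 3,930, feasible at tier 1)
EOQ₂ = √(2×53,550×220/33.9535) = 833.04  (< 3,930 → use Q = 3,930 at tier-2 price)
TC(tier 1 (EOQ₁), Q≈828.8) = $5,276,328.45
TC(tier 2, Q≈3,930.0) = $5,264,601.84
Minimum at tier 2: $5,264,601.84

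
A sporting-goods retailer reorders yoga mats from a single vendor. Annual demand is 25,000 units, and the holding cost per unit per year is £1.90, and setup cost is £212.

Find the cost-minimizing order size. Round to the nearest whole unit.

2,362 units

Q* = √(2·D·S / H) = √(2·25,000·212 / 1.9) = √5,578,947.4 ≈ 2,361.98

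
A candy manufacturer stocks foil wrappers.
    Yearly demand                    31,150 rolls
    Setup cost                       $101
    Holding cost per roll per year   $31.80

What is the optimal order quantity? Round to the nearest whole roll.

Optimal lot size Q* = (2 × 31,150 × $101 / $31.8)^½ ≈ 444.83

445 rolls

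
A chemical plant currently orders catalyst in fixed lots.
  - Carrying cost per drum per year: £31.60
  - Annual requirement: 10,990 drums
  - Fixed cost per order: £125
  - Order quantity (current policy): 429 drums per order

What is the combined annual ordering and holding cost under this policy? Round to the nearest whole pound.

Orders/yr = 10,990/429 = 25.618; ordering cost = 25.618 × £125 = £3,202.21
Average inventory = 429/2 = 214.5; holding cost = 214.5 × £31.6 = £6,778.20
Total = £3,202.21 + £6,778.20 = £9,980.41

£9,980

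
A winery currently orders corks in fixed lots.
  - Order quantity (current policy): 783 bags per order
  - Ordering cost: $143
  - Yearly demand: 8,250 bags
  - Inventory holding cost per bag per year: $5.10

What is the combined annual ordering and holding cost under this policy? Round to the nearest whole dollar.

$3,503

Ordering: D/Q × S = 8,250/783 × $143 = $1,506.70
Holding:  Q/2 × H = 783/2 × $5.1 = $1,996.65
Total = $1,506.70 + $1,996.65 = $3,503.35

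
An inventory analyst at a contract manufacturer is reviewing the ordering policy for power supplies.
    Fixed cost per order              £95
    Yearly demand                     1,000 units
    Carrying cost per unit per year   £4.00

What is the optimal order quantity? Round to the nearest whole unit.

2DS/H = 2·1,000·95/4 = 47,500.00
EOQ = √47,500.00 ≈ 217.94

218 units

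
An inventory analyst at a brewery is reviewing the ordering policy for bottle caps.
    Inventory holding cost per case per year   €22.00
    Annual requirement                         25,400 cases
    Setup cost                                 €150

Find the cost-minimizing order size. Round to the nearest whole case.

589 cases

EOQ = √(2DS/H) = √(2 × 25,400 × 150 / 22)
    = √(346,363.64) ≈ 588.53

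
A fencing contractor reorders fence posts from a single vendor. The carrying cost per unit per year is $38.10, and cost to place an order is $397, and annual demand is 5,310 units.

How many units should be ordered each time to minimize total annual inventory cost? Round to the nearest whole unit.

Optimal lot size Q* = (2 × 5,310 × $397 / $38.1)^½ ≈ 332.66

333 units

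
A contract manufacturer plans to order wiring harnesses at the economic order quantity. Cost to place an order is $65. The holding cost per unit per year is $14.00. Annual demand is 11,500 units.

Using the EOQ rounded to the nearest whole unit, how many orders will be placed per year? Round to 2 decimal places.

Q* = √(2·D·S / H) = √(2·11,500·65 / 14) = √106,785.7 ≈ 326.78 → Q = 327
Orders per year = D/Q = 11,500 / 327 = 35.168

35.17 orders per year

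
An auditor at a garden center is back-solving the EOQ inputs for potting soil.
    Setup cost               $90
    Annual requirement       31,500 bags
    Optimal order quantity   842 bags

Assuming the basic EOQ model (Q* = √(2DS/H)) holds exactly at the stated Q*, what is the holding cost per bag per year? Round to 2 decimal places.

$8.00

EOQ relation: Q² = 2DS/H, so rearrange for the unknown.
H = 2DS / Q² = 2 × 31,500 × 90 / 842² = 7.9976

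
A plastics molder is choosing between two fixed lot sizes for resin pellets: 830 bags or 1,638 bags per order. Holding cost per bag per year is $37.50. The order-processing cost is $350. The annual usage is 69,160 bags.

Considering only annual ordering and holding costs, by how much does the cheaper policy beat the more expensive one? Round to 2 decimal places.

Annual cost at Q: ordering D·S/Q plus holding Q·H/2.
TC(830) = (69,160/830)×350 + (830/2)×37.5 = $44,726.36
TC(1,638) = (69,160/1,638)×350 + (1,638/2)×37.5 = $45,490.28
Lots of 830 are cheaper by $763.92.

$763.92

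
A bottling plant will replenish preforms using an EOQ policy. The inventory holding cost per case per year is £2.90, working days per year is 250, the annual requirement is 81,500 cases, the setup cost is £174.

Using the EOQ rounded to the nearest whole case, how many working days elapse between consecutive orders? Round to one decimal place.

2DS/H = 2·81,500·174/2.9 = 9,780,000.00
EOQ = √9,780,000.00 ≈ 3,127.30 → Q = 3,127 cases
Cycle time = (working days × Q)/D = (250 × 3,127) / 81,500 = 9.592 days

9.6 days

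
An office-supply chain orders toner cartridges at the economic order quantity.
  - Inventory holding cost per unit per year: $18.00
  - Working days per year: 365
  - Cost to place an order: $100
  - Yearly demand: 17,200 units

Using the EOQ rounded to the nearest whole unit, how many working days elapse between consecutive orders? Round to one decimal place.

Optimal lot size Q* = (2 × 17,200 × $100 / $18)^½ ≈ 437.16 → Q = 437 units
T = Q/D × 365 days = 437/17,200 × 365 = 9.274 days

9.3 days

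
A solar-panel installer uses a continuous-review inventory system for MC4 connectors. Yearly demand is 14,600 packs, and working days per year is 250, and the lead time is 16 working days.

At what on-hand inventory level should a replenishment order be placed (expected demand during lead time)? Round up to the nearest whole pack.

935 packs

Daily demand d = 14,600 / 250 = 58.400 packs/day
Demand during lead time = 58.400 × 16 = 934.40
Reorder point = 934.40 → round up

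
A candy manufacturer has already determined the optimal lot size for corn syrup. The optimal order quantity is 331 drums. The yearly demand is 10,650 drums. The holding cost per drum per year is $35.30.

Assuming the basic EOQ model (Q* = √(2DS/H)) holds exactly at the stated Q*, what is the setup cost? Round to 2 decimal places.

EOQ relation: Q² = 2DS/H, so rearrange for the unknown.
S = Q²H / (2D) = 331² × 35.3 / (2 × 10,650) = 181.5729

$181.57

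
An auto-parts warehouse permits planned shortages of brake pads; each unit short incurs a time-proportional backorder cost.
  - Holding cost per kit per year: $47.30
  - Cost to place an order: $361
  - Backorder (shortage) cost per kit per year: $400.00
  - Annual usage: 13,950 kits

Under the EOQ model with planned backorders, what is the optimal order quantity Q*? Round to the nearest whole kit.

Q* = √(2DS/H) · √((H + b)/b)
   = √(2 × 13,950 × 361 / 47.3) · √((47.3 + 400) / 400)
   = 461.451 × 1.0575 ≈ 487.97

488 kits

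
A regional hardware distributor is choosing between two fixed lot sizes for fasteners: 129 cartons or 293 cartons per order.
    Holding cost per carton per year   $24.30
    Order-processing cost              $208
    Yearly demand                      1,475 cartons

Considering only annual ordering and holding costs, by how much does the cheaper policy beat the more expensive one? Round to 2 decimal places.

Annual cost at Q: ordering D·S/Q plus holding Q·H/2.
TC(129) = (1,475/129)×208 + (129/2)×24.3 = $3,945.64
TC(293) = (1,475/293)×208 + (293/2)×24.3 = $4,607.05
Cheaper: Q = 129.  Difference = $661.40

$661.40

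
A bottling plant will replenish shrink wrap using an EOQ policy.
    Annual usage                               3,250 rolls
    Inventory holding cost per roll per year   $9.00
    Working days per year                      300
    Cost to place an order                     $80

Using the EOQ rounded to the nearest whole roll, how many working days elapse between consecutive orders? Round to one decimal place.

22.2 days

Q* = √(2·D·S / H) = √(2·3,250·80 / 9) = √57,777.8 ≈ 240.37 → Q = 240 rolls
Days between orders = 300 / (D/Q) = 300 / 13.542 ≈ 22.154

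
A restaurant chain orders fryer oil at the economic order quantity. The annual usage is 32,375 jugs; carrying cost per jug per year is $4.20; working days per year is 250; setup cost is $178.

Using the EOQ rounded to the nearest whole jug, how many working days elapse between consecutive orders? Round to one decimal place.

12.8 days

Optimal lot size Q* = (2 × 32,375 × $178 / $4.2)^½ ≈ 1,656.55 → Q = 1,657 jugs
Days between orders = 250 / (D/Q) = 250 / 19.538 ≈ 12.795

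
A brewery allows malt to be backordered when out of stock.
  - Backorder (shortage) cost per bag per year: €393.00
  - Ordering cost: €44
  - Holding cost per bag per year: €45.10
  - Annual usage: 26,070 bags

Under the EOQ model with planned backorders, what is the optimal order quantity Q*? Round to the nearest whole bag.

Q* = √(2DS/H) · √((H + b)/b)
   = √(2 × 26,070 × 44 / 45.1) · √((45.1 + 393) / 393)
   = 225.540 × 1.0558 ≈ 238.13

238 bags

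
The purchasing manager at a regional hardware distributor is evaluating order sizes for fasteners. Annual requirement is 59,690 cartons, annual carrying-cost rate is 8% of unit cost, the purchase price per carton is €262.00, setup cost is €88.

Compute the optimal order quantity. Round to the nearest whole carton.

708 cartons

Holding cost per carton per year: H = 8% × €262 = €20.9600
EOQ = √(2DS/H) = √(2 × 59,690 × 88 / 20.96)
    = √(501,213.74) ≈ 707.96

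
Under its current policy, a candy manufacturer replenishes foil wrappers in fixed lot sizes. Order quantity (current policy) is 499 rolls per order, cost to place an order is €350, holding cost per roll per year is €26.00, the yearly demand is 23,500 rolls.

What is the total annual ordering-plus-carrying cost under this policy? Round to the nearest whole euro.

Ordering: D/Q × S = 23,500/499 × €350 = €16,482.97
Holding:  Q/2 × H = 499/2 × €26 = €6,487.00
Total = €16,482.97 + €6,487.00 = €22,969.97

€22,970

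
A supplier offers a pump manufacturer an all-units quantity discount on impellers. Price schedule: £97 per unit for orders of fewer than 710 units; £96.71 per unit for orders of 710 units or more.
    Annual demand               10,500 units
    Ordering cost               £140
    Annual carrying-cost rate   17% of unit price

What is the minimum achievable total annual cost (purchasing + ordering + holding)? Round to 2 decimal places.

H₁ = 17%×£97 = £16.4900;  H₂ = 17%×£96.71 = £16.4407
EOQ₁ = √(2×10,500×140/16.4900) = 422.24  (< 710, feasible at tier 1)
EOQ₂ = √(2×10,500×140/16.4407) = 422.88  (< 710 → use Q = 710 at tier-2 price)
TC(tier 1 (EOQ₁), Q≈422.2) = £1,025,462.80
TC(tier 2, Q≈710.0) = £1,023,361.87
Minimum at tier 2: £1,023,361.87

£1,023,361.87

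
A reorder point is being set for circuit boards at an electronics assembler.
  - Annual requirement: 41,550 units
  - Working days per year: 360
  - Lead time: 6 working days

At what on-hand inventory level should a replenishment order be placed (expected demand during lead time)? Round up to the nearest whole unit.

693 units

Daily demand d = 41,550 / 360 = 115.417 units/day
Demand during lead time = 115.417 × 6 = 692.50
Reorder point = 692.50 → round up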